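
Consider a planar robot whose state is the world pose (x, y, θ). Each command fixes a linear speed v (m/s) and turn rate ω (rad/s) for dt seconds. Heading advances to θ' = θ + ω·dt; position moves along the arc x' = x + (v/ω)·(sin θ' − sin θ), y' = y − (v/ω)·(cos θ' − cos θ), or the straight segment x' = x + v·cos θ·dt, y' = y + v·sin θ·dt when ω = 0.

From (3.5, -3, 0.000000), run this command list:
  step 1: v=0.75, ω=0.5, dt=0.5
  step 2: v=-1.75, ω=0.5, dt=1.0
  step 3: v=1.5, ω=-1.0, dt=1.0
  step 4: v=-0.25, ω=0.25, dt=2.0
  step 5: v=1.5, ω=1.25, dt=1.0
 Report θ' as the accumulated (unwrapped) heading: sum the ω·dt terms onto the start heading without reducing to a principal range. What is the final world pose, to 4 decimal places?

step 1: θ'=0.2500 (R=1.5000) → pose (3.8711, -2.9534, 0.2500)
step 2: θ'=0.7500 (R=-3.5000) → pose (2.3513, -3.7837, 0.7500)
step 3: θ'=-0.2500 (R=-1.5000) → pose (3.7448, -3.4278, -0.2500)
step 4: θ'=0.2500 (R=-1.0000) → pose (3.2500, -3.4278, 0.2500)
step 5: θ'=1.5000 (R=1.2000) → pose (4.1501, -2.3500, 1.5000)

(4.1501, -2.3500, 1.5000)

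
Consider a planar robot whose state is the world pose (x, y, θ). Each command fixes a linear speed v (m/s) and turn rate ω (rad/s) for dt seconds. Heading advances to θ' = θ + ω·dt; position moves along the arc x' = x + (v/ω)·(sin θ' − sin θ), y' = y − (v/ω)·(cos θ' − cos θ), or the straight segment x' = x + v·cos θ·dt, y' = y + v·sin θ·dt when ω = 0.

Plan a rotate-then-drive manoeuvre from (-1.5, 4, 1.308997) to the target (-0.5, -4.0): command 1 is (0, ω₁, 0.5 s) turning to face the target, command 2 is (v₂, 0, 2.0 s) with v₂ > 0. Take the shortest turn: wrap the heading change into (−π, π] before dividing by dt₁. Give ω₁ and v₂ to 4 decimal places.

ω₁ = -5.5109, v₂ = 4.0311

heading to target = atan2(-4−4, -0.5−-1.5) = -1.4464
Δθ = wrap(-1.4464 − 1.3090) = -2.7554; ω₁ = Δθ/dt₁ = -5.5109
distance = √((-0.5−-1.5)² + (-4−4)²) = 8.0623; v₂ = distance/dt₂ = 4.0311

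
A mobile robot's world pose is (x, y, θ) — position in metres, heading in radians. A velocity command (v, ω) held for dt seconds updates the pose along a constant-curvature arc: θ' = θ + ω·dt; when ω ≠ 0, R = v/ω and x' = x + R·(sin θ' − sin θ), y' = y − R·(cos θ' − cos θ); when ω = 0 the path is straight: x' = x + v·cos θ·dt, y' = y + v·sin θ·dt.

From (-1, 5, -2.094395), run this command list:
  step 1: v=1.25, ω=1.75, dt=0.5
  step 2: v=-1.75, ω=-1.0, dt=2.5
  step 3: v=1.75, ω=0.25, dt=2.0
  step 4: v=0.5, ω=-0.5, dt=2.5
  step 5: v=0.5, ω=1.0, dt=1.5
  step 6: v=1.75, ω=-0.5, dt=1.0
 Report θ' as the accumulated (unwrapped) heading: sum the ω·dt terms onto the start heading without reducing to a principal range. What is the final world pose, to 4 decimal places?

(-4.9229, 8.8437, -3.4694)

step 1: θ'=-1.2194 (R=0.7143) → pose (-1.0520, 4.3970, -1.2194)
step 2: θ'=-3.7194 (R=1.7500) → pose (1.5468, 6.4653, -3.7194)
step 3: θ'=-3.2194 (R=7.0000) → pose (-1.7324, 7.5804, -3.2194)
step 4: θ'=-4.4694 (R=-1.0000) → pose (-2.6253, 8.3368, -4.4694)
step 5: θ'=-2.9694 (R=0.5000) → pose (-3.1963, 8.7091, -2.9694)
step 6: θ'=-3.4694 (R=-3.5000) → pose (-4.9229, 8.8437, -3.4694)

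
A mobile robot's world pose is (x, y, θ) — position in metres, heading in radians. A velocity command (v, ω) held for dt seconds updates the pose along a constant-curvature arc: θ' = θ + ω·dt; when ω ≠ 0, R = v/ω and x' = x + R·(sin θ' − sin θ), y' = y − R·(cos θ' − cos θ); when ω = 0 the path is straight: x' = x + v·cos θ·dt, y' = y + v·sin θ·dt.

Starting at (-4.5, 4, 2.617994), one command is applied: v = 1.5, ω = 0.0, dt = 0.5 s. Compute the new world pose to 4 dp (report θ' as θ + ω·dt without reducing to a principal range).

θ' = 2.6180 + 0.0·0.5 = 2.6180
ω = 0 → straight: x' = -4.5 + 1.5·cos(2.6180)·0.5 = -5.1495
y' = 4 + 1.5·sin(2.6180)·0.5 = 4.3750

(-5.1495, 4.3750, 2.6180)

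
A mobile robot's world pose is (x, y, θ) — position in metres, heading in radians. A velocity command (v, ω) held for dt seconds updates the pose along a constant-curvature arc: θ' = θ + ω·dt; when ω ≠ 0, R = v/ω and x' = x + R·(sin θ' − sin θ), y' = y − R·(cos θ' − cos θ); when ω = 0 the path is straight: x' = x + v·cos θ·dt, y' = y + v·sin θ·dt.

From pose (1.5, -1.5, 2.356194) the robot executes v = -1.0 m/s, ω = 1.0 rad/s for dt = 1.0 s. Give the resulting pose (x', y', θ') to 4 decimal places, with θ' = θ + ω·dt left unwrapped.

θ' = 2.3562 + 1.0·1.0 = 3.3562
R = v/ω = -1.0/1.0 = -1.0000
x' = 1.5 + -1.0000·(sin 3.3562 − sin 2.3562) = 2.4201
y' = -1.5 − -1.0000·(cos 3.3562 − cos 2.3562) = -1.7700

(2.4201, -1.7700, 3.3562)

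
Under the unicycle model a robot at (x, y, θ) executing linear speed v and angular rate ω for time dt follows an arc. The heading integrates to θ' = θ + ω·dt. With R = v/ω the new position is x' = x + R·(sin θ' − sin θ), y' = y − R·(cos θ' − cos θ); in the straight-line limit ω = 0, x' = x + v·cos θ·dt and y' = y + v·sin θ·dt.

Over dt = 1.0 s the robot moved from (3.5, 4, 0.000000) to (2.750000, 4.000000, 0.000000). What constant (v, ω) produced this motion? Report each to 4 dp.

v = -0.7500, ω = 0.0000

Δθ = 0.000000 − 0.000000 = 0.000000
ω = Δθ/dt = 0.000000/1.0 = 0.0000
ω = 0 → v = (Δx·cos θ + Δy·sin θ)/dt = -0.7500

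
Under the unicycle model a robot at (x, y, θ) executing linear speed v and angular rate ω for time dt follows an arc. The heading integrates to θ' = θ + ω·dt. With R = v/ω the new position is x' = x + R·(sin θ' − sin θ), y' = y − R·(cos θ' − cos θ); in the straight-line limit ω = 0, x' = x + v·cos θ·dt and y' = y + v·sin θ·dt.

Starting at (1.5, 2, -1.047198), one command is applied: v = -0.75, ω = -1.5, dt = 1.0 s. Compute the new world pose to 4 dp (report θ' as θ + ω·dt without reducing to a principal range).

(1.6530, 2.6642, -2.5472)

θ' = -1.0472 + -1.5·1.0 = -2.5472
R = v/ω = -0.75/-1.5 = 0.5000
x' = 1.5 + 0.5000·(sin -2.5472 − sin -1.0472) = 1.6530
y' = 2 − 0.5000·(cos -2.5472 − cos -1.0472) = 2.6642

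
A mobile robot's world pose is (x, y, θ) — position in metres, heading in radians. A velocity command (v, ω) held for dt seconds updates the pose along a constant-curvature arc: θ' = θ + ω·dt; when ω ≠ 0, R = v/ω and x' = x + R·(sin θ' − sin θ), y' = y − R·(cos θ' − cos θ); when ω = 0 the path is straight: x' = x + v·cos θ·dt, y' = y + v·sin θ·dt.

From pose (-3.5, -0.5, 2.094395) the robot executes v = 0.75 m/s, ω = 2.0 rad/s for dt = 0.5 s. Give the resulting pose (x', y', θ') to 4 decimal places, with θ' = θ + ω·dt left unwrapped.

θ' = 2.0944 + 2.0·0.5 = 3.0944
R = v/ω = 0.75/2.0 = 0.3750
x' = -3.5 + 0.3750·(sin 3.0944 − sin 2.0944) = -3.8071
y' = -0.5 − 0.3750·(cos 3.0944 − cos 2.0944) = -0.3129

(-3.8071, -0.3129, 3.0944)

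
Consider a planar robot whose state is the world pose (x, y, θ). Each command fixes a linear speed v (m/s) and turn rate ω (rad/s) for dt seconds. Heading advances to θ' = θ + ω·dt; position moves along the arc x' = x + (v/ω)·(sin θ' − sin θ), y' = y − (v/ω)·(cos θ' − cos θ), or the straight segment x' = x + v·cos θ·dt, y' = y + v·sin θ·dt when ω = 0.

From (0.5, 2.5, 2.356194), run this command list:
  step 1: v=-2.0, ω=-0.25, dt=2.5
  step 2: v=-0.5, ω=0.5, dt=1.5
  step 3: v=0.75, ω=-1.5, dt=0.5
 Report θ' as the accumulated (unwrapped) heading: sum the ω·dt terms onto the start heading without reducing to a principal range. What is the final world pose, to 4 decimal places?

(2.9273, -2.1942, 1.7312)

step 1: θ'=1.7312 (R=8.0000) → pose (2.7405, -1.8792, 1.7312)
step 2: θ'=2.4812 (R=-1.0000) → pose (3.1142, -2.5092, 2.4812)
step 3: θ'=1.7312 (R=-0.5000) → pose (2.9273, -2.1942, 1.7312)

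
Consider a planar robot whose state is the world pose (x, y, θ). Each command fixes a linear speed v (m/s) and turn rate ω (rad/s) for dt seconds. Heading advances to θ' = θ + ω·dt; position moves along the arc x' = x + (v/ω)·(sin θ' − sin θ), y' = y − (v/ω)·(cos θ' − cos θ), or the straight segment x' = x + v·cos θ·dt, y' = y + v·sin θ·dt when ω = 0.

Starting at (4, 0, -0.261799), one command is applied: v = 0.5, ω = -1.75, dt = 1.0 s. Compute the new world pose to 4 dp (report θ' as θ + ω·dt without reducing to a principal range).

θ' = -0.2618 + -1.75·1.0 = -2.0118
R = v/ω = 0.5/-1.75 = -0.2857
x' = 4 + -0.2857·(sin -2.0118 − sin -0.2618) = 4.1844
y' = 0 − -0.2857·(cos -2.0118 − cos -0.2618) = -0.3979

(4.1844, -0.3979, -2.0118)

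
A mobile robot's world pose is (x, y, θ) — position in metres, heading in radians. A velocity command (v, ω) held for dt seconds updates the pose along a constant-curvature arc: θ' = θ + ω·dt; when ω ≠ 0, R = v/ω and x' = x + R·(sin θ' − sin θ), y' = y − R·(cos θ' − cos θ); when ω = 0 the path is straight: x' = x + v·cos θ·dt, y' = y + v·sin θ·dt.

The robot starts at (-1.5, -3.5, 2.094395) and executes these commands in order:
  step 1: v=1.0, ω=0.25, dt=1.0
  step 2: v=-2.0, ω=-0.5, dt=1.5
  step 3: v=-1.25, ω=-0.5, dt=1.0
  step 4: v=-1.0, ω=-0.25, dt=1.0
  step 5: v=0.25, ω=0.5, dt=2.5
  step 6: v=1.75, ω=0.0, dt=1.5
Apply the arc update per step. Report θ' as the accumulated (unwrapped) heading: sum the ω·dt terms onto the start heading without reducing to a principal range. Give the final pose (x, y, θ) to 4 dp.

(-3.0605, -4.5781, 2.0944)

step 1: θ'=2.3444 (R=4.0000) → pose (-2.1025, -2.7051, 2.3444)
step 2: θ'=1.5944 (R=4.0000) → pose (-0.9652, -5.4056, 1.5944)
step 3: θ'=1.0944 (R=2.5000) → pose (-1.2429, -6.6111, 1.0944)
step 4: θ'=0.8444 (R=4.0000) → pose (-1.8072, -7.4335, 0.8444)
step 5: θ'=2.0944 (R=0.5000) → pose (-1.7480, -6.8514, 2.0944)
step 6: θ'=2.0944 (straight) → pose (-3.0605, -4.5781, 2.0944)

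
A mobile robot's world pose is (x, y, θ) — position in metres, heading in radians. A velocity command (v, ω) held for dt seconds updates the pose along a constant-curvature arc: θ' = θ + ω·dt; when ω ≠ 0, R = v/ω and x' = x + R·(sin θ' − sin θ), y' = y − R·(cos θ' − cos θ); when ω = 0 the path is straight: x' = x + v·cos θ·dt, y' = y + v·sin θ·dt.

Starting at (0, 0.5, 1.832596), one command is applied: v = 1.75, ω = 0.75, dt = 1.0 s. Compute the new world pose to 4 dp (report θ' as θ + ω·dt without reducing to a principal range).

(-1.0164, 1.8743, 2.5826)

θ' = 1.8326 + 0.75·1.0 = 2.5826
R = v/ω = 1.75/0.75 = 2.3333
x' = 0 + 2.3333·(sin 2.5826 − sin 1.8326) = -1.0164
y' = 0.5 − 2.3333·(cos 2.5826 − cos 1.8326) = 1.8743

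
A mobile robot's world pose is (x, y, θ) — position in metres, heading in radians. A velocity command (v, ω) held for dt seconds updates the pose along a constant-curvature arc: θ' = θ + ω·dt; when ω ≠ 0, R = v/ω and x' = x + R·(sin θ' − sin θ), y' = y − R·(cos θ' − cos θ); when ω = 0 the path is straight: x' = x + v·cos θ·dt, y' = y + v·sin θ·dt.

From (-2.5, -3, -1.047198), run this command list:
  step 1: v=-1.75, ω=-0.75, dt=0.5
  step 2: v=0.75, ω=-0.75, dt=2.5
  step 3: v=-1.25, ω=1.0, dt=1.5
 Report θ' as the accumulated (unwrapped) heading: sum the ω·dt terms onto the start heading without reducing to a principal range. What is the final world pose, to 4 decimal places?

step 1: θ'=-1.4222 (R=2.3333) → pose (-2.7869, -2.1788, -1.4222)
step 2: θ'=-3.2972 (R=-1.0000) → pose (-3.9309, -3.3148, -3.2972)
step 3: θ'=-1.7972 (R=-1.2500) → pose (-2.5190, -2.3605, -1.7972)

(-2.5190, -2.3605, -1.7972)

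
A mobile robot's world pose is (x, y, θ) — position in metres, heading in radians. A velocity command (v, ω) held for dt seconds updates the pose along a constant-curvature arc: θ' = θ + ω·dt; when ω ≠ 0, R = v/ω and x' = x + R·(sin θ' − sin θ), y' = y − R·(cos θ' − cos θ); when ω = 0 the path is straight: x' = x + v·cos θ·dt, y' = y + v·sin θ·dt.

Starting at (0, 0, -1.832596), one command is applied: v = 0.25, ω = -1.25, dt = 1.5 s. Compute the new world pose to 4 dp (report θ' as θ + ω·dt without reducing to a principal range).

θ' = -1.8326 + -1.25·1.5 = -3.7076
R = v/ω = 0.25/-1.25 = -0.2000
x' = 0 + -0.2000·(sin -3.7076 − sin -1.8326) = -0.3004
y' = 0 − -0.2000·(cos -3.7076 − cos -1.8326) = -0.1170

(-0.3004, -0.1170, -3.7076)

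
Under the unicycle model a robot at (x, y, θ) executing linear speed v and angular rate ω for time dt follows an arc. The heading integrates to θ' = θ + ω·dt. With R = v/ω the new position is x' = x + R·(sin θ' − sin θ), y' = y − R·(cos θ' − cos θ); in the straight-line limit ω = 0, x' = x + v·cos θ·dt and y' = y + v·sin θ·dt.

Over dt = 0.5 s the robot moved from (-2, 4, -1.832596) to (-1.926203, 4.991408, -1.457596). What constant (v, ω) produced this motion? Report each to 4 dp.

Δθ = -1.457596 − -1.832596 = 0.375000
ω = Δθ/dt = 0.375000/0.5 = 0.7500
R = −Δy/(cos θ' − cos θ) = -2.6667
v = R·ω = -2.6667·0.7500 = -2.0000

v = -2.0000, ω = 0.7500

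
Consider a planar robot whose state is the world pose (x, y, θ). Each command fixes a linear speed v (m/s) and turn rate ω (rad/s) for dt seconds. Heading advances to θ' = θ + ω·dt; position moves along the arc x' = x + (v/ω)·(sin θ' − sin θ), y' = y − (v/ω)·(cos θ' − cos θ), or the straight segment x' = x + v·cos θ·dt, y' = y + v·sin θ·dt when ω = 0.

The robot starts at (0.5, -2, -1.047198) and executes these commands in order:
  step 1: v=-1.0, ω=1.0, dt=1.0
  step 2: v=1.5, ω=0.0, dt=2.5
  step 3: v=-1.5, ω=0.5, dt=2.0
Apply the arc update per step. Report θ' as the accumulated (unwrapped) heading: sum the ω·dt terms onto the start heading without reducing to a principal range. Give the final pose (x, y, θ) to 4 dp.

(0.8403, -2.9365, 0.9528)

step 1: θ'=-0.0472 (R=-1.0000) → pose (-0.3188, -1.5011, -0.0472)
step 2: θ'=-0.0472 (straight) → pose (3.4270, -1.6780, -0.0472)
step 3: θ'=0.9528 (R=-3.0000) → pose (0.8403, -2.9365, 0.9528)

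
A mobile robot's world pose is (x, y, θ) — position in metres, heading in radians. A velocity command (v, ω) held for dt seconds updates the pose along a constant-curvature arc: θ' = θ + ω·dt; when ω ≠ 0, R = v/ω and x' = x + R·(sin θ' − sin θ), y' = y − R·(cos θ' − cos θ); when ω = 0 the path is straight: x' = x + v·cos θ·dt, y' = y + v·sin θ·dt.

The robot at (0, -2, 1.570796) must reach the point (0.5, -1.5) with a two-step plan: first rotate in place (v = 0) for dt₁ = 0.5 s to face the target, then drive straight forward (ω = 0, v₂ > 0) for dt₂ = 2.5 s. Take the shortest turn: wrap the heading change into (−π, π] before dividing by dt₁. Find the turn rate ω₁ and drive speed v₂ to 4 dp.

ω₁ = -1.5708, v₂ = 0.2828

heading to target = atan2(-1.5−-2, 0.5−0) = 0.7854
Δθ = wrap(0.7854 − 1.5708) = -0.7854; ω₁ = Δθ/dt₁ = -1.5708
distance = √((0.5−0)² + (-1.5−-2)²) = 0.7071; v₂ = distance/dt₂ = 0.2828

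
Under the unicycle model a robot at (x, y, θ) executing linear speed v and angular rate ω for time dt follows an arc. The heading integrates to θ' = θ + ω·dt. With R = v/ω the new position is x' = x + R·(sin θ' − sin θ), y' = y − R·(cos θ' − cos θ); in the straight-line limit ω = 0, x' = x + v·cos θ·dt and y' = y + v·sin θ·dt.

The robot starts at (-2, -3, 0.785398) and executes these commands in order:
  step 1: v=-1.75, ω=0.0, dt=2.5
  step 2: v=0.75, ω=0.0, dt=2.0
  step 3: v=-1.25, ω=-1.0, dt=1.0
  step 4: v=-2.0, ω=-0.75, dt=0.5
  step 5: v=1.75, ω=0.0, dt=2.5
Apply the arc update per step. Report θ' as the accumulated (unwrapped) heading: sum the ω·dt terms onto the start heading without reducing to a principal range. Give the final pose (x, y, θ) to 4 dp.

step 1: θ'=0.7854 (straight) → pose (-5.0936, -6.0936, 0.7854)
step 2: θ'=0.7854 (straight) → pose (-4.0329, -5.0329, 0.7854)
step 3: θ'=-0.2146 (R=1.2500) → pose (-5.1830, -5.3704, -0.2146)
step 4: θ'=-0.5896 (R=2.6667) → pose (-6.0979, -4.9813, -0.5896)
step 5: θ'=-0.5896 (straight) → pose (-2.4615, -7.4139, -0.5896)

(-2.4615, -7.4139, -0.5896)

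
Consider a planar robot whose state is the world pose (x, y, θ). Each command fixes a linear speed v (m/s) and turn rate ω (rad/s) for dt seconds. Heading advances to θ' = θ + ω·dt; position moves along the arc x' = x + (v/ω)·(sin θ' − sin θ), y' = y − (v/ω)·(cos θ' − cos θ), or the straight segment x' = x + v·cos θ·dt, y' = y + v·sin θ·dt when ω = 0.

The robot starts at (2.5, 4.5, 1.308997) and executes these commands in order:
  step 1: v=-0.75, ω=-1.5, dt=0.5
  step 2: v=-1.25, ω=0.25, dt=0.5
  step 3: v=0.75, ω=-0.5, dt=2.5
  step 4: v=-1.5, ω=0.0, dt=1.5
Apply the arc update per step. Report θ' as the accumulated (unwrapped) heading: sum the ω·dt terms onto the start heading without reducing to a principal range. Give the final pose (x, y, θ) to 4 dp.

step 1: θ'=0.5590 (R=0.5000) → pose (2.2822, 4.2055, 0.5590)
step 2: θ'=0.6840 (R=-5.0000) → pose (1.7744, 3.8418, 0.6840)
step 3: θ'=-0.5660 (R=-1.5000) → pose (3.5266, 3.9453, -0.5660)
step 4: θ'=-0.5660 (straight) → pose (1.6275, 5.1519, -0.5660)

(1.6275, 5.1519, -0.5660)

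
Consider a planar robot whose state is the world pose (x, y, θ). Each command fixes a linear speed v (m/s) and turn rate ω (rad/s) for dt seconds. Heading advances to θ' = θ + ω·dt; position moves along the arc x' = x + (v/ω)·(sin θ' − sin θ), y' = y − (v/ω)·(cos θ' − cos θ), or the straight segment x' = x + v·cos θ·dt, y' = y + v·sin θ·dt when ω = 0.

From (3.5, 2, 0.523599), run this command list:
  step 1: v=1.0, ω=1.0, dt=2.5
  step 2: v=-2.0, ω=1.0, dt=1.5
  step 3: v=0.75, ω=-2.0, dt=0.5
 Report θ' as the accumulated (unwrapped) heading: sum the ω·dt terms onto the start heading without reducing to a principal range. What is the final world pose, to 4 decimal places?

step 1: θ'=3.0236 (R=1.0000) → pose (3.1177, 3.8591, 3.0236)
step 2: θ'=4.5236 (R=-2.0000) → pose (5.3176, 5.4698, 4.5236)
step 3: θ'=3.5236 (R=-0.3750) → pose (5.0891, 5.1922, 3.5236)

(5.0891, 5.1922, 3.5236)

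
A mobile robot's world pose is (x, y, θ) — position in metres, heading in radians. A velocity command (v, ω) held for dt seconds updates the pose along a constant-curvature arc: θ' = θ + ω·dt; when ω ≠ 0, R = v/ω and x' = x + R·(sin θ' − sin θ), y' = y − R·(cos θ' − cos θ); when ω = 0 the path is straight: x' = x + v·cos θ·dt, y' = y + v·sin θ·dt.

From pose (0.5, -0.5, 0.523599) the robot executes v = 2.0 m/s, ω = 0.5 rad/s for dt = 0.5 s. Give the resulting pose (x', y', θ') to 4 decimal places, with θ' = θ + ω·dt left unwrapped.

θ' = 0.5236 + 0.5·0.5 = 0.7736
R = v/ω = 2.0/0.5 = 4.0000
x' = 0.5 + 4.0000·(sin 0.7736 − sin 0.5236) = 1.2949
y' = -0.5 − 4.0000·(cos 0.7736 − cos 0.5236) = 0.1025

(1.2949, 0.1025, 0.7736)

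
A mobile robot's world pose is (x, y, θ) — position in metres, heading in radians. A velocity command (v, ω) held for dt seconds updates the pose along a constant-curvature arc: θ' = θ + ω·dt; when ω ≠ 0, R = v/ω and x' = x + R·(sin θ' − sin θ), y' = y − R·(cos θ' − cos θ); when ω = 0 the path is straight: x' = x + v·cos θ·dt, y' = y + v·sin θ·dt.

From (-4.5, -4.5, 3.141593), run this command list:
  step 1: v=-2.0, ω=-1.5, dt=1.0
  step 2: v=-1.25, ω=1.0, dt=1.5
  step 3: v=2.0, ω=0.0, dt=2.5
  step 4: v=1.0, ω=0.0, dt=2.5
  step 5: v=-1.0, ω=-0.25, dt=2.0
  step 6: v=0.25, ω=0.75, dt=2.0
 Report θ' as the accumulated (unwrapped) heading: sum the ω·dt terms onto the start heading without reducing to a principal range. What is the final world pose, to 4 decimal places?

(-7.9457, -7.5027, 4.1416)

step 1: θ'=1.6416 (R=1.3333) → pose (-3.1700, -5.7390, 1.6416)
step 2: θ'=3.1416 (R=-1.2500) → pose (-1.9231, -6.9006, 3.1416)
step 3: θ'=3.1416 (straight) → pose (-6.9231, -6.9006, 3.1416)
step 4: θ'=3.1416 (straight) → pose (-9.4231, -6.9006, 3.1416)
step 5: θ'=2.6416 (R=4.0000) → pose (-7.5054, -7.3903, 2.6416)
step 6: θ'=4.1416 (R=0.3333) → pose (-7.9457, -7.5027, 4.1416)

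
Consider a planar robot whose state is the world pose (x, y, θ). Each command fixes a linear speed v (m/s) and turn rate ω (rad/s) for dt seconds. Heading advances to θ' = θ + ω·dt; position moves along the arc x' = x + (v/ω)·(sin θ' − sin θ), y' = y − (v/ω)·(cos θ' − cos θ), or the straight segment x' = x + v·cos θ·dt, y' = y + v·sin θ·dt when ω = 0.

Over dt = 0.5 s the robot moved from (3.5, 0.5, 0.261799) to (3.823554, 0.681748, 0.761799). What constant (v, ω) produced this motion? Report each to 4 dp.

Δθ = 0.761799 − 0.261799 = 0.500000
ω = Δθ/dt = 0.500000/0.5 = 1.0000
R = Δx/(sin θ' − sin θ) = 0.7500
v = R·ω = 0.7500·1.0000 = 0.7500

v = 0.7500, ω = 1.0000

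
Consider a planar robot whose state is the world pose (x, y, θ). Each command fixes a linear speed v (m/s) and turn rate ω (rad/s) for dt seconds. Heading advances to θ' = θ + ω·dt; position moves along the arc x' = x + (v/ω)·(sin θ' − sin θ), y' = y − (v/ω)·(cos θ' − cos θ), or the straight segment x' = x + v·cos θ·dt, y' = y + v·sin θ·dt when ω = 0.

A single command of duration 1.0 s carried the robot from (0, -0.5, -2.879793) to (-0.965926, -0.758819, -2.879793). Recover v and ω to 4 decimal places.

v = 1.0000, ω = 0.0000

Δθ = -2.879793 − -2.879793 = 0.000000
ω = Δθ/dt = 0.000000/1.0 = 0.0000
ω = 0 → v = (Δx·cos θ + Δy·sin θ)/dt = 1.0000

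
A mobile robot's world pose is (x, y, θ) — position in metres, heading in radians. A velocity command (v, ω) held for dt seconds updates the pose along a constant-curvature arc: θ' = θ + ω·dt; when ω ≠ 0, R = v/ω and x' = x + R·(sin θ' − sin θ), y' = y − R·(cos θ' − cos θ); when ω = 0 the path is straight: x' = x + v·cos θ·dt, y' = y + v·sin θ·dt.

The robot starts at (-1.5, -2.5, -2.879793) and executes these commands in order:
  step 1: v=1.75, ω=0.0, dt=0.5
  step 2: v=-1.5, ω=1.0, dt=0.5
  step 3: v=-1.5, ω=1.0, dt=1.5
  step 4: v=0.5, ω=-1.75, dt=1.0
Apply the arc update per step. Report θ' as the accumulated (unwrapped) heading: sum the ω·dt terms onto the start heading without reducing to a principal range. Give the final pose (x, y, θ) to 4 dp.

(-1.6577, -0.7528, -2.6298)

step 1: θ'=-2.8798 (straight) → pose (-2.3452, -2.7265, -2.8798)
step 2: θ'=-2.3798 (R=-1.5000) → pose (-1.6981, -2.3630, -2.3798)
step 3: θ'=-0.8798 (R=-1.5000) → pose (-1.5775, -0.3216, -0.8798)
step 4: θ'=-2.6298 (R=-0.2857) → pose (-1.6577, -0.7528, -2.6298)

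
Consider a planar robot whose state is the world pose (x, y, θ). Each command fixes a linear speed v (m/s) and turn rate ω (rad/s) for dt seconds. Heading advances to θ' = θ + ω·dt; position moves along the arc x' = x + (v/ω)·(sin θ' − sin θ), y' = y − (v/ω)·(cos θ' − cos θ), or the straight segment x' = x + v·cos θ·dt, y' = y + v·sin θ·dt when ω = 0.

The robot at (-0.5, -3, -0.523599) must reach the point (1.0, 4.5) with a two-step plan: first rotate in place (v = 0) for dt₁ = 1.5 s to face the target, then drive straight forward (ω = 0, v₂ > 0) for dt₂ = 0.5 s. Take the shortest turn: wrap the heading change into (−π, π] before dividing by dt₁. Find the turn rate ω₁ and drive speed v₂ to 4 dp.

heading to target = atan2(4.5−-3, 1−-0.5) = 1.3734
Δθ = wrap(1.3734 − -0.5236) = 1.8970; ω₁ = Δθ/dt₁ = 1.2647
distance = √((1−-0.5)² + (4.5−-3)²) = 7.6485; v₂ = distance/dt₂ = 15.2971

ω₁ = 1.2647, v₂ = 15.2971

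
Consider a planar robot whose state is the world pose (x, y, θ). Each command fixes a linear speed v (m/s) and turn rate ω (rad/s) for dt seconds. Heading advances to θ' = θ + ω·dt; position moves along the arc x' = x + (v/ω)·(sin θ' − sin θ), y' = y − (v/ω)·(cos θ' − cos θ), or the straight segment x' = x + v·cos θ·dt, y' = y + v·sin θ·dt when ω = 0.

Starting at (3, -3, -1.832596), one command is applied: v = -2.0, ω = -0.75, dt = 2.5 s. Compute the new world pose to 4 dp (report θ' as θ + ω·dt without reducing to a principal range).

(7.0058, -1.4394, -3.7076)

θ' = -1.8326 + -0.75·2.5 = -3.7076
R = v/ω = -2.0/-0.75 = 2.6667
x' = 3 + 2.6667·(sin -3.7076 − sin -1.8326) = 7.0058
y' = -3 − 2.6667·(cos -3.7076 − cos -1.8326) = -1.4394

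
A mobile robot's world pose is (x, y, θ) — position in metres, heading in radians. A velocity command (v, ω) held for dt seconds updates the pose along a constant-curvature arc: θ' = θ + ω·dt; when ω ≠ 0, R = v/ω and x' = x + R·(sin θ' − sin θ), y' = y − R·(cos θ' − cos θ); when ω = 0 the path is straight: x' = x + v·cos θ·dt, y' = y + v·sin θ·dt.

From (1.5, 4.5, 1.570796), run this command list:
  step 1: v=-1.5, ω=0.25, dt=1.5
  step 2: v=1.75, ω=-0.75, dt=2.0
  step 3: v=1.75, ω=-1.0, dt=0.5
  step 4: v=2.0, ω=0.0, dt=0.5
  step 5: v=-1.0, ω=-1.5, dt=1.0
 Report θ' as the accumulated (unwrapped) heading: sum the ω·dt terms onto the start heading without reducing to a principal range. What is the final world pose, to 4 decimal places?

step 1: θ'=1.9458 (R=-6.0000) → pose (1.9170, 2.3024, 1.9458)
step 2: θ'=0.4458 (R=-2.3333) → pose (3.0821, 5.2623, 0.4458)
step 3: θ'=-0.0542 (R=-1.7500) → pose (3.9314, 5.4308, -0.0542)
step 4: θ'=-0.0542 (straight) → pose (4.9300, 5.3766, -0.0542)
step 5: θ'=-1.5542 (R=0.6667) → pose (4.2995, 6.0312, -1.5542)

(4.2995, 6.0312, -1.5542)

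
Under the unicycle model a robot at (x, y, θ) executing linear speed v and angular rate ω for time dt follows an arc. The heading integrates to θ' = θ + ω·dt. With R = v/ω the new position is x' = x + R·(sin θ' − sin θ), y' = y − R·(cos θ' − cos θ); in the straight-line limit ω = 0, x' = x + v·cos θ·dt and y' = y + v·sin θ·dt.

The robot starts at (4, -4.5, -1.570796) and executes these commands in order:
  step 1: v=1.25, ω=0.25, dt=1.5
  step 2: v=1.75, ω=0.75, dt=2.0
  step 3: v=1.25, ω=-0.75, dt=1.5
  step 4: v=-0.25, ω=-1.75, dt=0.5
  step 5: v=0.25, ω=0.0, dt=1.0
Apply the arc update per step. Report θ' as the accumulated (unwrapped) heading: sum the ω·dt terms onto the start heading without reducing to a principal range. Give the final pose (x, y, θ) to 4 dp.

step 1: θ'=-1.1958 (R=5.0000) → pose (4.3475, -6.3314, -1.1958)
step 2: θ'=0.3042 (R=2.3333) → pose (7.2176, -7.7029, 0.3042)
step 3: θ'=-0.8208 (R=-1.6667) → pose (8.9363, -8.1570, -0.8208)
step 4: θ'=-1.6958 (R=0.1429) → pose (8.8990, -8.0418, -1.6958)
step 5: θ'=-1.6958 (straight) → pose (8.8679, -8.2899, -1.6958)

(8.8679, -8.2899, -1.6958)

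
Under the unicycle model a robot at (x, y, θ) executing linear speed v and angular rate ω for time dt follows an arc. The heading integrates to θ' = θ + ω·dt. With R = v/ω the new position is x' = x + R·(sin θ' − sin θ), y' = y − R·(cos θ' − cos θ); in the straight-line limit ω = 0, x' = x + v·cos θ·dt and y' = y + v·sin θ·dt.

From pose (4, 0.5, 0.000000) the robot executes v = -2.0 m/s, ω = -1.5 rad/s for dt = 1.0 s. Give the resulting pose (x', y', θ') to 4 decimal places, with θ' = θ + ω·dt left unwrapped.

θ' = 0.0000 + -1.5·1.0 = -1.5000
R = v/ω = -2.0/-1.5 = 1.3333
x' = 4 + 1.3333·(sin -1.5000 − sin 0.0000) = 2.6700
y' = 0.5 − 1.3333·(cos -1.5000 − cos 0.0000) = 1.7390

(2.6700, 1.7390, -1.5000)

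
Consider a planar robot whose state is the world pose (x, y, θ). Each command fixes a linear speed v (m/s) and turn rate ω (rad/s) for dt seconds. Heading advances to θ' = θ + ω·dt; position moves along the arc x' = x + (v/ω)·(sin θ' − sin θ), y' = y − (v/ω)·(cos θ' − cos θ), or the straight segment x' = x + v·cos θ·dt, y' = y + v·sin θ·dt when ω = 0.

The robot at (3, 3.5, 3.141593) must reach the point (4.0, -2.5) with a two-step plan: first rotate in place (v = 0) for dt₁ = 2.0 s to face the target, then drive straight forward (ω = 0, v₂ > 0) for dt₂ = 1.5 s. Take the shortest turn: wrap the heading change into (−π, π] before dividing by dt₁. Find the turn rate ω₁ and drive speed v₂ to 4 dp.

heading to target = atan2(-2.5−3.5, 4−3) = -1.4056
Δθ = wrap(-1.4056 − 3.1416) = 1.7359; ω₁ = Δθ/dt₁ = 0.8680
distance = √((4−3)² + (-2.5−3.5)²) = 6.0828; v₂ = distance/dt₂ = 4.0552

ω₁ = 0.8680, v₂ = 4.0552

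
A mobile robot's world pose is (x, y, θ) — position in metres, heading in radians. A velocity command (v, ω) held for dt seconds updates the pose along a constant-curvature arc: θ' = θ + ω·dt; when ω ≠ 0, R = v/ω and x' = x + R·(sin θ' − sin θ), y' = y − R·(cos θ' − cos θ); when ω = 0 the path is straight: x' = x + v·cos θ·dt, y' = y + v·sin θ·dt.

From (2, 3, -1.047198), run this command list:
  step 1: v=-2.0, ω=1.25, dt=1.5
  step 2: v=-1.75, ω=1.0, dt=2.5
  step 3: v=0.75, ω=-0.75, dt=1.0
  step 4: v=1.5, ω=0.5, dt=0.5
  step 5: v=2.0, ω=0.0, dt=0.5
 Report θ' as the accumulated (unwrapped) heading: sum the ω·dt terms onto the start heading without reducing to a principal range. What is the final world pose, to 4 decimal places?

step 1: θ'=0.8278 (R=-1.6000) → pose (-0.5640, 3.2824, 0.8278)
step 2: θ'=3.3278 (R=-1.7500) → pose (1.0488, 0.3788, 3.3278)
step 3: θ'=2.5778 (R=-1.0000) → pose (0.3293, 0.5163, 2.5778)
step 4: θ'=2.8278 (R=3.0000) → pose (-0.3479, 0.8341, 2.8278)
step 5: θ'=2.8278 (straight) → pose (-1.2991, 1.1427, 2.8278)

(-1.2991, 1.1427, 2.8278)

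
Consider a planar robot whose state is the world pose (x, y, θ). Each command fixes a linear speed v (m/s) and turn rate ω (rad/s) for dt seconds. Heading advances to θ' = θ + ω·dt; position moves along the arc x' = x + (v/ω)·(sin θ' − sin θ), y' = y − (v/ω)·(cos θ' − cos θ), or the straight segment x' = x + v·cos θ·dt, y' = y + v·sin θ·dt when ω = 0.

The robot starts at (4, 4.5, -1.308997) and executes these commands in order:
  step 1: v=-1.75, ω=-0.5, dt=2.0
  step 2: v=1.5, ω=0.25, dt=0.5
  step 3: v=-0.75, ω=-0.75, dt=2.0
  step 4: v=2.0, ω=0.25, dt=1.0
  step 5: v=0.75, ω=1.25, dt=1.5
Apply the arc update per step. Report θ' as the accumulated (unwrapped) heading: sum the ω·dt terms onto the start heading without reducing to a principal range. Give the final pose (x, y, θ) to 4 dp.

step 1: θ'=-2.3090 (R=3.5000) → pose (4.7919, 7.7612, -2.3090)
step 2: θ'=-2.1840 (R=6.0000) → pose (4.3231, 7.1764, -2.1840)
step 3: θ'=-3.6840 (R=1.0000) → pose (5.6571, 7.4574, -3.6840)
step 4: θ'=-3.4340 (R=8.0000) → pose (3.8336, 8.2660, -3.4340)
step 5: θ'=-1.5590 (R=0.6000) → pose (3.0606, 7.6844, -1.5590)

(3.0606, 7.6844, -1.5590)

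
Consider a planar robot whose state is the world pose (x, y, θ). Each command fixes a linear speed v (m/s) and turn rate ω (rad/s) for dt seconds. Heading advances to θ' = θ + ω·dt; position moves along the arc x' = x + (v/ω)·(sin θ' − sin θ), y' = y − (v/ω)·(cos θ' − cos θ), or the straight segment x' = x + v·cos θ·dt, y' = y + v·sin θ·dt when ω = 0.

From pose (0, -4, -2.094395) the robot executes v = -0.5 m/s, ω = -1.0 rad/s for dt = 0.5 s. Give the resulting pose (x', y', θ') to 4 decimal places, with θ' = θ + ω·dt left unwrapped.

(0.1729, -3.8230, -2.5944)

θ' = -2.0944 + -1.0·0.5 = -2.5944
R = v/ω = -0.5/-1.0 = 0.5000
x' = 0 + 0.5000·(sin -2.5944 − sin -2.0944) = 0.1729
y' = -4 − 0.5000·(cos -2.5944 − cos -2.0944) = -3.8230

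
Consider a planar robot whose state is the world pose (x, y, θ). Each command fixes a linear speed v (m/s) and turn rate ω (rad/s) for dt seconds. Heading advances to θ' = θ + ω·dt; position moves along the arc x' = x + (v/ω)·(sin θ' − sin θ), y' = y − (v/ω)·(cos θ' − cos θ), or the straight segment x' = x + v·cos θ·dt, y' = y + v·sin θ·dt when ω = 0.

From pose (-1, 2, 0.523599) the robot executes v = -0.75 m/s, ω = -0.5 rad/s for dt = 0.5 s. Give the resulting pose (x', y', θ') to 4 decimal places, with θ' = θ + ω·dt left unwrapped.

(-1.3447, 1.8548, 0.2736)

θ' = 0.5236 + -0.5·0.5 = 0.2736
R = v/ω = -0.75/-0.5 = 1.5000
x' = -1 + 1.5000·(sin 0.2736 − sin 0.5236) = -1.3447
y' = 2 − 1.5000·(cos 0.2736 − cos 0.5236) = 1.8548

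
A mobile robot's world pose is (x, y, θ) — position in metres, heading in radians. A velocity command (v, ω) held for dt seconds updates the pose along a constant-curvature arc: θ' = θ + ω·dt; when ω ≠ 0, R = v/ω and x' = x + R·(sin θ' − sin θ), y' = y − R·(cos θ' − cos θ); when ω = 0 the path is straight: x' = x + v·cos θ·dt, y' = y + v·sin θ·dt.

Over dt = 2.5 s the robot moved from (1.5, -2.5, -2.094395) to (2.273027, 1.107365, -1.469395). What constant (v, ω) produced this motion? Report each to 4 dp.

Δθ = -1.469395 − -2.094395 = 0.625000
ω = Δθ/dt = 0.625000/2.5 = 0.2500
R = −Δy/(cos θ' − cos θ) = -6.0000
v = R·ω = -6.0000·0.2500 = -1.5000

v = -1.5000, ω = 0.2500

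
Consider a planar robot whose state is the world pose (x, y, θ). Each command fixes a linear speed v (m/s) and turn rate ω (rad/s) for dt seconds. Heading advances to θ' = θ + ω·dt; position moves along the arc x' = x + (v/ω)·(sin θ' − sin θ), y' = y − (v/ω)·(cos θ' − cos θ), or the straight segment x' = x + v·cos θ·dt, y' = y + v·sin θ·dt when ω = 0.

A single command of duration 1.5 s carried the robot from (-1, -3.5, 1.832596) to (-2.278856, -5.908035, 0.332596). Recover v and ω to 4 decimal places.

v = -2.0000, ω = -1.0000

Δθ = 0.332596 − 1.832596 = -1.500000
ω = Δθ/dt = -1.500000/1.5 = -1.0000
R = −Δy/(cos θ' − cos θ) = 2.0000
v = R·ω = 2.0000·-1.0000 = -2.0000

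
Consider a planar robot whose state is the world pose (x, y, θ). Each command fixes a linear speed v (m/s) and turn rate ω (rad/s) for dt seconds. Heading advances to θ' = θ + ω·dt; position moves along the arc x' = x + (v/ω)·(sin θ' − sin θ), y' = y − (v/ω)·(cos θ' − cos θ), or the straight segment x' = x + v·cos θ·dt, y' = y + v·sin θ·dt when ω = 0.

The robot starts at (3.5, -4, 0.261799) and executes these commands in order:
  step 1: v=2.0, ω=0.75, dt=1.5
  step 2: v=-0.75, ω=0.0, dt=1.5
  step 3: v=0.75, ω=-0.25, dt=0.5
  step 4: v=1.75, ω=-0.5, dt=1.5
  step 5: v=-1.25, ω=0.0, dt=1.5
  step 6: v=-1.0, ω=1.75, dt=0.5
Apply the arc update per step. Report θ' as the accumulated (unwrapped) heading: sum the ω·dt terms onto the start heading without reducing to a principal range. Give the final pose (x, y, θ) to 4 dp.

(5.0205, -1.9794, 1.3868)

step 1: θ'=1.3868 (R=2.6667) → pose (5.4315, -1.9121, 1.3868)
step 2: θ'=1.3868 (straight) → pose (5.2256, -3.0181, 1.3868)
step 3: θ'=1.2618 (R=-3.0000) → pose (5.3171, -2.6547, 1.2618)
step 4: θ'=0.5118 (R=-3.5000) → pose (6.9372, -0.6675, 0.5118)
step 5: θ'=0.5118 (straight) → pose (5.3025, -1.5858, 0.5118)
step 6: θ'=1.3868 (R=-0.5714) → pose (5.0205, -1.9794, 1.3868)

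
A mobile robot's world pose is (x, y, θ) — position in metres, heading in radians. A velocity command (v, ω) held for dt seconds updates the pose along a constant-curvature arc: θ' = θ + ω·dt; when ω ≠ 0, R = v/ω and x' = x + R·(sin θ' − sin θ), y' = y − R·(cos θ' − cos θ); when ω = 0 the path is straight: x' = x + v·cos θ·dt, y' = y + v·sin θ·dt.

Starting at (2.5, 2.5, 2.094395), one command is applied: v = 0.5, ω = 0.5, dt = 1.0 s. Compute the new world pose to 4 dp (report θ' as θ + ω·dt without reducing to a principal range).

θ' = 2.0944 + 0.5·1.0 = 2.5944
R = v/ω = 0.5/0.5 = 1.0000
x' = 2.5 + 1.0000·(sin 2.5944 − sin 2.0944) = 2.1543
y' = 2.5 − 1.0000·(cos 2.5944 − cos 2.0944) = 2.8540

(2.1543, 2.8540, 2.5944)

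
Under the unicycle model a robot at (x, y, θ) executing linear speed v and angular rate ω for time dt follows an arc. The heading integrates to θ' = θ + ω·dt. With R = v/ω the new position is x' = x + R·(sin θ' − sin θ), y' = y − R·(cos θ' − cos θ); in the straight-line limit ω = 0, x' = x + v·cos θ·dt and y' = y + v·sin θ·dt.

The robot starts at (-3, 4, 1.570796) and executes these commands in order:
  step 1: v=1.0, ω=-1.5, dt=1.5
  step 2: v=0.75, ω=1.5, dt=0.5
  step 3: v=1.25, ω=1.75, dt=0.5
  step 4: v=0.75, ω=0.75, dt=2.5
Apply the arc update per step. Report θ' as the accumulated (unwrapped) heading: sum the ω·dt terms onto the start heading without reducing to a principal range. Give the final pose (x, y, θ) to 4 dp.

(-1.5320, 6.2377, 2.8208)

step 1: θ'=-0.6792 (R=-0.6667) → pose (-1.9146, 4.5187, -0.6792)
step 2: θ'=0.0708 (R=0.5000) → pose (-1.5651, 4.4090, 0.0708)
step 3: θ'=0.9458 (R=0.7143) → pose (-1.0364, 4.7036, 0.9458)
step 4: θ'=2.8208 (R=1.0000) → pose (-1.5320, 6.2377, 2.8208)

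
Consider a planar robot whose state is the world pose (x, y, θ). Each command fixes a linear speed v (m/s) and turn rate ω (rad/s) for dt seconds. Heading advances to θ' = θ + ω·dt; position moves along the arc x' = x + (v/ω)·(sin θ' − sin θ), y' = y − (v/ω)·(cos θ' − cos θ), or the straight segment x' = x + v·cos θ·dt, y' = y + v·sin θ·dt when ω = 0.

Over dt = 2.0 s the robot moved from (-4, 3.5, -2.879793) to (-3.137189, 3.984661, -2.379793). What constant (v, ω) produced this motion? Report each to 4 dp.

v = -0.5000, ω = 0.2500

Δθ = -2.379793 − -2.879793 = 0.500000
ω = Δθ/dt = 0.500000/2.0 = 0.2500
R = Δx/(sin θ' − sin θ) = -2.0000
v = R·ω = -2.0000·0.2500 = -0.5000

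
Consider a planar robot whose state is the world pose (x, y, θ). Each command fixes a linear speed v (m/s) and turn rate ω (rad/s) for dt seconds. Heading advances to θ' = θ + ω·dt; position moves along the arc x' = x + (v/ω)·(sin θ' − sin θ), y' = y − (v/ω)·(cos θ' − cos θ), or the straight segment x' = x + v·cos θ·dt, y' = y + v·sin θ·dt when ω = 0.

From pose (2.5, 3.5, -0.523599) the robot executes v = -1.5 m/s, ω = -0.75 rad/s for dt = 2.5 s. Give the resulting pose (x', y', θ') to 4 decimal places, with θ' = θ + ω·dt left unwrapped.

(2.1470, 6.7049, -2.3986)

θ' = -0.5236 + -0.75·2.5 = -2.3986
R = v/ω = -1.5/-0.75 = 2.0000
x' = 2.5 + 2.0000·(sin -2.3986 − sin -0.5236) = 2.1470
y' = 3.5 − 2.0000·(cos -2.3986 − cos -0.5236) = 6.7049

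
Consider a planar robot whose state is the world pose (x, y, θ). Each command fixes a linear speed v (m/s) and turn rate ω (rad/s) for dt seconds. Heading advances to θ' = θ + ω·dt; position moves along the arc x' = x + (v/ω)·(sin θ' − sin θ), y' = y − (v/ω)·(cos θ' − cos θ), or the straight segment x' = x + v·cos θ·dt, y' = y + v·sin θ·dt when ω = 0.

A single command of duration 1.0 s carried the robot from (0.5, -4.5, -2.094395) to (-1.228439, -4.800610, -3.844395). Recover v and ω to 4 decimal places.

v = 2.0000, ω = -1.7500

Δθ = -3.844395 − -2.094395 = -1.750000
ω = Δθ/dt = -1.750000/1.0 = -1.7500
R = Δx/(sin θ' − sin θ) = -1.1429
v = R·ω = -1.1429·-1.7500 = 2.0000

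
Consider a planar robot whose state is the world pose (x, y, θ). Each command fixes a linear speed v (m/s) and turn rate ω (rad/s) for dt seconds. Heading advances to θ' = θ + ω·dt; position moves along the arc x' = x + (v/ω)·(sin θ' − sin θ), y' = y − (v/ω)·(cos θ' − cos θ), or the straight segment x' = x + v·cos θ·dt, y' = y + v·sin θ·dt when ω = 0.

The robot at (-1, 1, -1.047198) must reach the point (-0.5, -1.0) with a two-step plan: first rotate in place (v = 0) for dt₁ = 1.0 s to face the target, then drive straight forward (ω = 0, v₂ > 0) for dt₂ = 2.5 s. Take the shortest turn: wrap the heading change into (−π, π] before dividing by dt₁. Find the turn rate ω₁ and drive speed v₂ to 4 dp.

ω₁ = -0.2786, v₂ = 0.8246

heading to target = atan2(-1−1, -0.5−-1) = -1.3258
Δθ = wrap(-1.3258 − -1.0472) = -0.2786; ω₁ = Δθ/dt₁ = -0.2786
distance = √((-0.5−-1)² + (-1−1)²) = 2.0616; v₂ = distance/dt₂ = 0.8246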